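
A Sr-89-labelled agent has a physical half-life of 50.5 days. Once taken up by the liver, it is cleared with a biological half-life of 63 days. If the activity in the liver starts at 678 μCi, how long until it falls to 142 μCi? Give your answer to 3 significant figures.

63.2 days

1/t_eff = 1/t_phys + 1/t_biol = 1/50.5 + 1/63 = 0.035675 per day.
t_eff = 50.5 × 63 / (50.5 + 63) ≈ 28.031 days.
n = log₂(678/142) ≈ 2.2554; t = 2.2554 × 28.031 ≈ 63.221 days.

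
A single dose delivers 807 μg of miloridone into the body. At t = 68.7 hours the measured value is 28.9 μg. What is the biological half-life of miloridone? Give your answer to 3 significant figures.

A/A₀ = 28.9/807 ≈ 0.035812.
n = log₂(27.924) ≈ 4.8034 half-lives elapsed in 68.7 hours.
t½ = 68.7/4.8034 ≈ 14.302 hours.

14.3 hours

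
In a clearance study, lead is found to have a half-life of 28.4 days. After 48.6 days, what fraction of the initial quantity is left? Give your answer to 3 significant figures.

n = 48.6/28.4 ≈ 1.7113 half-lives.
Fraction remaining = (1/2)^1.7113 ≈ 0.30539.

0.305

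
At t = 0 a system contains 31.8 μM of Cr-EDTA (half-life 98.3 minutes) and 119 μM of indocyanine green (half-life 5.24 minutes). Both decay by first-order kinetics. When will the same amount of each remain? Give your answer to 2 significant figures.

11 minutes

Set 31.8·(1/2)^(t/98.3) = 119·(1/2)^(t/5.24).
Taking log₂: log₂(31.8/119) = t·(1/98.3 − 1/5.24).
log₂(0.26723) = -1.9039; 1/98.3 − 1/5.24 = -0.18067.
t = -1.9039 / -0.18067 ≈ 10.538 minutes.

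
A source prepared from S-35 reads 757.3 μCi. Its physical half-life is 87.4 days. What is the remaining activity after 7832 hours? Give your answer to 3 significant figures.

Convert the elapsed time: 7832 hours = 326.333 days.
Number of half-lives: n = 326.333/87.4 ≈ 3.7338.
Remaining = 757.3 × (1/2)^3.7338 = 757.3 × 0.075165 ≈ 56.923 μCi.

56.9 μCi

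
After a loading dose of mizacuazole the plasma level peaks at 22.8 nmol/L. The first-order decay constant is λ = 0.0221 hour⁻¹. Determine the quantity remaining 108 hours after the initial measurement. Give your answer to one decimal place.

t½ = ln 2 / λ = 0.69315 / 0.0221 ≈ 31.364 hours.
Number of half-lives: n = 108/31.364 ≈ 3.4434.
Remaining = 22.8 × (1/2)^3.4434 = 22.8 × 0.091923 ≈ 2.0959 nmol/L.

2.1 nmol/L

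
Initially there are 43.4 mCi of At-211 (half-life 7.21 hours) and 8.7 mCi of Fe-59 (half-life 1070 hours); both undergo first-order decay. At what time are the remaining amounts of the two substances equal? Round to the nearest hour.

17 hours

Set 43.4·(1/2)^(t/7.21) = 8.7·(1/2)^(t/1070).
Taking log₂: log₂(43.4/8.7) = t·(1/7.21 − 1/1070).
log₂(4.9885) = 2.3186; 1/7.21 − 1/1070 = 0.13776.
t = 2.3186 / 0.13776 ≈ 16.831 hours.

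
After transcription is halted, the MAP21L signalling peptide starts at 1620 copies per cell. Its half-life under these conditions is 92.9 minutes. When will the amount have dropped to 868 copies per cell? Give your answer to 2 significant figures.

Fraction remaining = 868/1620 ≈ 0.5358.
n = log₂(1620/868) = ln(1.8664)/ln 2 ≈ 0.90023 half-lives.
t = n × t½ = 0.90023 × 92.9 ≈ 83.631 minutes.

84 minutes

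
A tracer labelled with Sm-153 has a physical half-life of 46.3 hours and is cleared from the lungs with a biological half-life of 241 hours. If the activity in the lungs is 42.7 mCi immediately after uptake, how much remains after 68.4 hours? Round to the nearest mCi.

1/t_eff = 1/t_phys + 1/t_biol = 1/46.3 + 1/241 = 0.025748 per hour.
t_eff = 46.3 × 241 / (46.3 + 241) ≈ 38.838 hours.
Remaining = 42.7 × (1/2)^(68.4/38.838) = 42.7 × (1/2)^1.7611 ≈ 12.597 mCi.

13 mCi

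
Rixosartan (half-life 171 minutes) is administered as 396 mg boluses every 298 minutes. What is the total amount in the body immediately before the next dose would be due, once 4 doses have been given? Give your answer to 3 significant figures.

The 4 doses were given 1192, 894, 596, 298 minutes ago.
Total = 396·(1/2)^(1192/171) + 396·(1/2)^(894/171) + 396·(1/2)^(596/171) + 396·(1/2)^(298/171)
      = 3.1571 + 10.565 + 35.358 + 118.33 ≈ 167.41 mg.

167 mg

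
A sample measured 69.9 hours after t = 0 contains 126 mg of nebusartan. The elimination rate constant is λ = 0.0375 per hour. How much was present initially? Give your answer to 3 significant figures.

t½ = ln 2 / λ = 0.69315 / 0.0375 ≈ 18.484 hours.
Number of half-lives elapsed: n = 69.9/18.484 ≈ 3.7817.
A₀ = A × 2^n = 126 × 2^3.7817 = 126 × 13.753 ≈ 1732.9 mg.

1730 mg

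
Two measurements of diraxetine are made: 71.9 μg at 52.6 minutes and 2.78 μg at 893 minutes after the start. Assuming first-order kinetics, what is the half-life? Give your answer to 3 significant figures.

Over Δt = 893 − 52.6 = 840.4 minutes, the level fell by a factor of 71.9/2.78 ≈ 25.863.
n = log₂(25.863) ≈ 4.6928 half-lives, so t½ = 840.4/4.6928 ≈ 179.08 minutes.

179 minutes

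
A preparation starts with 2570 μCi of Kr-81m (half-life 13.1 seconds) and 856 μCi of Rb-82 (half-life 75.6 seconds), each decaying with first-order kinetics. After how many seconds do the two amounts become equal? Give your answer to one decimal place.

25.1 seconds

Set 2570·(1/2)^(t/13.1) = 856·(1/2)^(t/75.6).
Taking log₂: log₂(2570/856) = t·(1/13.1 − 1/75.6).
log₂(3.0023) = 1.5861; 1/13.1 − 1/75.6 = 0.063108.
t = 1.5861 / 0.063108 ≈ 25.133 seconds.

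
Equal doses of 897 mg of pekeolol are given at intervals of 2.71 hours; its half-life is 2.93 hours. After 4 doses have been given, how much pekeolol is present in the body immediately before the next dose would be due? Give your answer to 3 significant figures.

The 4 doses were given 10.84, 8.13, 5.42, 2.71 hours ago.
Total = 897·(1/2)^(10.84/2.93) + 897·(1/2)^(8.13/2.93) + 897·(1/2)^(5.42/2.93) + 897·(1/2)^(2.71/2.93)
      = 69.037 + 131.07 + 248.85 + 472.46 ≈ 921.42 mg.

921 mg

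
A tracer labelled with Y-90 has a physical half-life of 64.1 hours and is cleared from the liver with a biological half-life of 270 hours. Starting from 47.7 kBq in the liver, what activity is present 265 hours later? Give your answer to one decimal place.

1.4 kBq

1/t_eff = 1/t_phys + 1/t_biol = 1/64.1 + 1/270 = 0.019304 per hour.
t_eff = 64.1 × 270 / (64.1 + 270) ≈ 51.802 hours.
Remaining = 47.7 × (1/2)^(265/51.802) = 47.7 × (1/2)^5.1156 ≈ 1.3758 kBq.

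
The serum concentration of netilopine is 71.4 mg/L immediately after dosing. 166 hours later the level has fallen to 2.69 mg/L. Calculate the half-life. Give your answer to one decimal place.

35.1 hours

A/A₀ = 2.69/71.4 ≈ 0.037675.
n = log₂(26.543) ≈ 4.7302 half-lives elapsed in 166 hours.
t½ = 166/4.7302 ≈ 35.093 hours.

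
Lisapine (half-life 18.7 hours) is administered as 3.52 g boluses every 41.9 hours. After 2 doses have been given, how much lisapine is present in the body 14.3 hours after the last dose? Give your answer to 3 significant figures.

The 2 doses were given 56.2, 14.3 hours ago.
Total = 3.52·(1/2)^(56.2/18.7) + 3.52·(1/2)^(14.3/18.7)
      = 0.43837 + 2.0718 ≈ 2.5102 g.

2.51 g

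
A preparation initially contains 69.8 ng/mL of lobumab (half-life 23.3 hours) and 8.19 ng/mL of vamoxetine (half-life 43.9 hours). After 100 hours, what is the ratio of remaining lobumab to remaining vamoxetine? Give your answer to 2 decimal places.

2.11

lobumab: 69.8 × (1/2)^(100/23.3) = 69.8 × (1/2)^4.2918 ≈ 3.5635 ng/mL.
vamoxetine: 8.19 × (1/2)^(100/43.9) = 8.19 × (1/2)^2.2779 ≈ 1.6888 ng/mL.
Ratio ≈ 3.5635 / 1.6888 ≈ 2.1102.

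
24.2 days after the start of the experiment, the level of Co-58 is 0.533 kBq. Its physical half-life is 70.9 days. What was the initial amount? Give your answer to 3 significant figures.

0.675 kBq

Number of half-lives elapsed: n = 24.2/70.9 ≈ 0.34133.
A₀ = A × 2^n = 0.533 × 2^0.34133 = 0.533 × 1.2669 ≈ 0.67527 kBq.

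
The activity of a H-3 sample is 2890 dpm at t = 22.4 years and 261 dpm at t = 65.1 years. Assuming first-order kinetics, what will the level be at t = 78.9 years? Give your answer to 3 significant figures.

Over Δt = 65.1 − 22.4 = 42.7 years, the level fell by a factor of 2890/261 ≈ 11.073.
n = log₂(11.073) ≈ 3.4689 half-lives, so t½ = 42.7/3.4689 ≈ 12.309 years.
From t = 65.1 to t = 78.9: 261 × (1/2)^((78.9−65.1)/12.309) ≈ 119.99 dpm.

120 dpm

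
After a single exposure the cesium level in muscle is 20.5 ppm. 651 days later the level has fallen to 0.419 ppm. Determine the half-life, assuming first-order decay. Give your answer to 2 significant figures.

A/A₀ = 0.419/20.5 ≈ 0.020439.
n = log₂(48.926) ≈ 5.6125 half-lives elapsed in 651 days.
t½ = 651/5.6125 ≈ 115.99 days.

120 days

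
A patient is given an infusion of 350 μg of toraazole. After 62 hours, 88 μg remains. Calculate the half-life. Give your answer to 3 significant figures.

31.1 hours

A/A₀ = 88/350 ≈ 0.25143.
n = log₂(3.9773) ≈ 1.9918 half-lives elapsed in 62 hours.
t½ = 62/1.9918 ≈ 31.128 hours.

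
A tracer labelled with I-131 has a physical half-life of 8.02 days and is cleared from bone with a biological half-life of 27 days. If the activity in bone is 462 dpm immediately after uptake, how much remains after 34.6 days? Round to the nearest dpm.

10 dpm

1/t_eff = 1/t_phys + 1/t_biol = 1/8.02 + 1/27 = 0.16173 per day.
t_eff = 8.02 × 27 / (8.02 + 27) ≈ 6.1833 days.
Remaining = 462 × (1/2)^(34.6/6.1833) = 462 × (1/2)^5.5957 ≈ 9.5537 dpm.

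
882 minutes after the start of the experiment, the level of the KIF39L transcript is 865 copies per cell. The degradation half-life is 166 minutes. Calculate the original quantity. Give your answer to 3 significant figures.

34400 copies per cell

Number of half-lives elapsed: n = 882/166 ≈ 5.3133.
A₀ = A × 2^n = 865 × 2^5.3133 = 865 × 39.76 ≈ 34393 copies per cell.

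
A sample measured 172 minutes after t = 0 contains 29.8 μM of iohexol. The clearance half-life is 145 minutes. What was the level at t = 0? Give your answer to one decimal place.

67.8 μM

Number of half-lives elapsed: n = 172/145 ≈ 1.1862.
A₀ = A × 2^n = 29.8 × 2^1.1862 = 29.8 × 2.2755 ≈ 67.811 μM.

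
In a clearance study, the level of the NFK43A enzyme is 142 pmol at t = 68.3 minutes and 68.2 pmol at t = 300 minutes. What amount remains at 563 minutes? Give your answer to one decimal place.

29.7 pmol

Over Δt = 300 − 68.3 = 231.7 minutes, the level fell by a factor of 142/68.2 ≈ 2.0821.
n = log₂(2.0821) ≈ 1.058 half-lives, so t½ = 231.7/1.058 ≈ 218.99 minutes.
From t = 300 to t = 563: 68.2 × (1/2)^((563−300)/218.99) ≈ 29.666 pmol.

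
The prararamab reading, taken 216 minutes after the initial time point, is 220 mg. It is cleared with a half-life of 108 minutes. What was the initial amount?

880 mg

Number of half-lives elapsed: n = 216/108 ≈ 2.
A₀ = A × 2^n = 220 × 2^2 = 220 × 4 ≈ 880 mg.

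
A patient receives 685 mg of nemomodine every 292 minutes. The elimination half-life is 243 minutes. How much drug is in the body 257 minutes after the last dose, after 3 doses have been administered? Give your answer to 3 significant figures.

The 3 doses were given 841, 549, 257 minutes ago.
Total = 685·(1/2)^(841/243) + 685·(1/2)^(549/243) + 685·(1/2)^(257/243)
      = 62.209 + 143.08 + 329.09 ≈ 534.38 mg.

534 mg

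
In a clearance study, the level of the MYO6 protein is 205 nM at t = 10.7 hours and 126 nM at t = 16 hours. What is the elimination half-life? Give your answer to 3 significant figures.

Over Δt = 16 − 10.7 = 5.3 hours, the level fell by a factor of 205/126 ≈ 1.627.
n = log₂(1.627) ≈ 0.7022 half-lives, so t½ = 5.3/0.7022 ≈ 7.5477 hours.

7.55 hours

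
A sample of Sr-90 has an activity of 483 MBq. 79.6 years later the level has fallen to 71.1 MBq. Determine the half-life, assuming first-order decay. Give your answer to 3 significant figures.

28.8 years

A/A₀ = 71.1/483 ≈ 0.1472.
n = log₂(6.7932) ≈ 2.7641 half-lives elapsed in 79.6 years.
t½ = 79.6/2.7641 ≈ 28.798 years.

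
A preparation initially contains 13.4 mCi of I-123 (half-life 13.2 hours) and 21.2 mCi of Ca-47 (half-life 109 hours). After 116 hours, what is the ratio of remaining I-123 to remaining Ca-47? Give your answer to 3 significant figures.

I-123: 13.4 × (1/2)^(116/13.2) = 13.4 × (1/2)^8.7879 ≈ 0.030317 mCi.
Ca-47: 21.2 × (1/2)^(116/109) = 21.2 × (1/2)^1.0642 ≈ 10.138 mCi.
Ratio ≈ 0.030317 / 10.138 ≈ 0.0029903.

0.00299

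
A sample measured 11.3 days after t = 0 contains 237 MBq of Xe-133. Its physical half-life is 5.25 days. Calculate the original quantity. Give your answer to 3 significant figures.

Number of half-lives elapsed: n = 11.3/5.25 ≈ 2.1524.
A₀ = A × 2^n = 237 × 2^2.1524 = 237 × 4.4456 ≈ 1053.6 MBq.

1050 MBq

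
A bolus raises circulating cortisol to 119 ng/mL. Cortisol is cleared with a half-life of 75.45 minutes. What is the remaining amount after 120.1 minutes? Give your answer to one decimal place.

39.5 ng/mL

Number of half-lives: n = 120.1/75.45 ≈ 1.5918.
Remaining = 119 × (1/2)^1.5918 = 119 × 0.33176 ≈ 39.48 ng/mL.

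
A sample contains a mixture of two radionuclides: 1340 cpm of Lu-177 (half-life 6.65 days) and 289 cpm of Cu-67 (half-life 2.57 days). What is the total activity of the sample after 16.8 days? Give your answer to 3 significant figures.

236 cpm

Lu-177: 1340 × (1/2)^(16.8/6.65) = 1340 × (1/2)^2.5263 ≈ 232.6 cpm.
Cu-67: 289 × (1/2)^(16.8/2.57) = 289 × (1/2)^6.537 ≈ 3.1123 cpm.
Total = 232.6 + 3.1123 ≈ 235.71 cpm.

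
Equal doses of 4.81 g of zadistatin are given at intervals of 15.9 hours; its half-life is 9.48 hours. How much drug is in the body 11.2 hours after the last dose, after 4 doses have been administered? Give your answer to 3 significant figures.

3.06 g

The 4 doses were given 58.9, 43, 27.1, 11.2 hours ago.
Total = 4.81·(1/2)^(58.9/9.48) + 4.81·(1/2)^(43/9.48) + 4.81·(1/2)^(27.1/9.48) + 4.81·(1/2)^(11.2/9.48)
      = 0.064837 + 0.20735 + 0.66314 + 2.1208 ≈ 3.0561 g.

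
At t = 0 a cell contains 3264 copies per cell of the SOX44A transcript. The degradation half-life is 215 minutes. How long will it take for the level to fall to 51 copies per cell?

51/3264 = 1/64, so 6 half-lives have elapsed.
t = 6 × 215 = 1290 minutes.

1290 minutes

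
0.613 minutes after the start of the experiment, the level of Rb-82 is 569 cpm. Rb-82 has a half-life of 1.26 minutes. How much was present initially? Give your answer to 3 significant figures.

797 cpm

Number of half-lives elapsed: n = 0.613/1.26 ≈ 0.48651.
A₀ = A × 2^n = 569 × 2^0.48651 = 569 × 1.401 ≈ 797.2 cpm.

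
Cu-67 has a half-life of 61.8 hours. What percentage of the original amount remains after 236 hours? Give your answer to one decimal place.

n = 236/61.8 ≈ 3.8188 half-lives.
Fraction remaining = (1/2)^3.8188 ≈ 0.070866, i.e. 7.0866%.

7.1%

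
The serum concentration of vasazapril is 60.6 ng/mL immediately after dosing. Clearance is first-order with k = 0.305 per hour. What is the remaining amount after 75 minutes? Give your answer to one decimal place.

41.4 ng/mL

t½ = ln 2 / k = 0.69315 / 0.305 ≈ 2.2726 hours.
Convert the elapsed time: 75 minutes = 1.25 hours.
Number of half-lives: n = 1.25/2.2726 ≈ 0.55003.
Remaining = 60.6 × (1/2)^0.55003 = 60.6 × 0.68301 ≈ 41.39 ng/mL.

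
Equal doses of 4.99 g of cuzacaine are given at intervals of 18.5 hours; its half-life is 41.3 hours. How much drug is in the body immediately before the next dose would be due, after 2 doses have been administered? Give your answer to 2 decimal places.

The 2 doses were given 37, 18.5 hours ago.
Total = 4.99·(1/2)^(37/41.3) + 4.99·(1/2)^(18.5/41.3)
      = 2.6817 + 3.6581 ≈ 6.3398 g.

6.34 g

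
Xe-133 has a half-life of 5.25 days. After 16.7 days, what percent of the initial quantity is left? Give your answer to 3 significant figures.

n = 16.7/5.25 ≈ 3.181 half-lives.
Fraction remaining = (1/2)^3.181 ≈ 0.11027, i.e. 11.027%.

11.0%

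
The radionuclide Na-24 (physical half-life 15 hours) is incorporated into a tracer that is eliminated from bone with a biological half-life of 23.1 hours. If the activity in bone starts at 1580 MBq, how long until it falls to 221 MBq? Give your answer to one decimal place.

25.8 hours

1/t_eff = 1/t_phys + 1/t_biol = 1/15 + 1/23.1 = 0.10996 per hour.
t_eff = 15 × 23.1 / (15 + 23.1) ≈ 9.0945 hours.
n = log₂(1580/221) ≈ 2.8378; t = 2.8378 × 9.0945 ≈ 25.808 hours.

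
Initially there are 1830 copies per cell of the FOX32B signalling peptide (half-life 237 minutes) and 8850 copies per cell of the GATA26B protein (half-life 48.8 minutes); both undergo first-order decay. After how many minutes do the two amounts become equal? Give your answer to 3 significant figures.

140 minutes

Set 1830·(1/2)^(t/237) = 8850·(1/2)^(t/48.8).
Taking log₂: log₂(1830/8850) = t·(1/237 − 1/48.8).
log₂(0.20678) = -2.2738; 1/237 − 1/48.8 = -0.016272.
t = -2.2738 / -0.016272 ≈ 139.74 minutes.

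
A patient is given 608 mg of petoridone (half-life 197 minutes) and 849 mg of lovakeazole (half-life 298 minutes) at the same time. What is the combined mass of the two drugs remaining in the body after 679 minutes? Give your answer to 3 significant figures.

231 mg

petoridone: 608 × (1/2)^(679/197) = 608 × (1/2)^3.4467 ≈ 55.763 mg.
lovakeazole: 849 × (1/2)^(679/298) = 849 × (1/2)^2.2785 ≈ 174.99 mg.
Total = 55.763 + 174.99 ≈ 230.75 mg.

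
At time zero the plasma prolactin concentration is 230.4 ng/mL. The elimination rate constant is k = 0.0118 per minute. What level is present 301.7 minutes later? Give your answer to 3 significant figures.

t½ = ln 2 / k = 0.69315 / 0.0118 ≈ 58.741 minutes.
Number of half-lives: n = 301.7/58.741 ≈ 5.1361.
Remaining = 230.4 × (1/2)^5.1361 = 230.4 × 0.028437 ≈ 6.5519 ng/mL.

6.55 ng/mL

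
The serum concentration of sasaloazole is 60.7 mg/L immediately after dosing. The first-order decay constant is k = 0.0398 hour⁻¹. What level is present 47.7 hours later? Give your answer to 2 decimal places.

t½ = ln 2 / k = 0.69315 / 0.0398 ≈ 17.416 hours.
Number of half-lives: n = 47.7/17.416 ≈ 2.7389.
Remaining = 60.7 × (1/2)^2.7389 = 60.7 × 0.1498 ≈ 9.0928 mg/L.

9.09 mg/L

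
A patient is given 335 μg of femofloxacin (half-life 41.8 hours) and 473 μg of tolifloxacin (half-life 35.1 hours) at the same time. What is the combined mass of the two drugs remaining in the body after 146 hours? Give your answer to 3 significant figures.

femofloxacin: 335 × (1/2)^(146/41.8) = 335 × (1/2)^3.4928 ≈ 29.758 μg.
tolifloxacin: 473 × (1/2)^(146/35.1) = 473 × (1/2)^4.1595 ≈ 26.468 μg.
Total = 29.758 + 26.468 ≈ 56.225 μg.

56.2 μg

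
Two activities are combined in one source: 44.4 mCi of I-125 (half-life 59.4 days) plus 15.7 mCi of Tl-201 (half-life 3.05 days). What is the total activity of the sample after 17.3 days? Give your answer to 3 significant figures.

I-125: 44.4 × (1/2)^(17.3/59.4) = 44.4 × (1/2)^0.29125 ≈ 36.284 mCi.
Tl-201: 15.7 × (1/2)^(17.3/3.05) = 15.7 × (1/2)^5.6721 ≈ 0.30791 mCi.
Total = 36.284 + 0.30791 ≈ 36.591 mCi.

36.6 mCi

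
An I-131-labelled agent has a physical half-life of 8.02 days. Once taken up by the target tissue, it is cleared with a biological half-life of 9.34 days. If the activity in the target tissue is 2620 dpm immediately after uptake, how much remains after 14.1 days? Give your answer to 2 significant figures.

270 dpm

1/t_eff = 1/t_phys + 1/t_biol = 1/8.02 + 1/9.34 = 0.23175 per day.
t_eff = 8.02 × 9.34 / (8.02 + 9.34) ≈ 4.3149 days.
Remaining = 2620 × (1/2)^(14.1/4.3149) = 2620 × (1/2)^3.2677 ≈ 272.03 dpm.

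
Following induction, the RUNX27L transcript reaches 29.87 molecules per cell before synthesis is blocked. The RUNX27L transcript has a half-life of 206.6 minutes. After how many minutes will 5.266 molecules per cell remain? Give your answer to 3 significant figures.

Fraction remaining = 5.266/29.87 ≈ 0.1763.
n = log₂(29.87/5.266) = ln(5.6722)/ln 2 ≈ 2.5039 half-lives.
t = n × t½ = 2.5039 × 206.6 ≈ 517.31 minutes.

517 minutes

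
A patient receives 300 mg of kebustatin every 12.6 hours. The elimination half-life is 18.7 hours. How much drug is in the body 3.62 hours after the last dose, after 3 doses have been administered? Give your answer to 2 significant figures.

530 mg

The 3 doses were given 28.82, 16.22, 3.62 hours ago.
Total = 300·(1/2)^(28.82/18.7) + 300·(1/2)^(16.22/18.7) + 300·(1/2)^(3.62/18.7)
      = 103.08 + 164.44 + 262.33 ≈ 529.85 mg.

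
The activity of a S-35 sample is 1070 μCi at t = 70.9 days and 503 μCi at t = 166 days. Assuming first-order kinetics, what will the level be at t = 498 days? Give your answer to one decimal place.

36.1 μCi

Over Δt = 166 − 70.9 = 95.1 days, the level fell by a factor of 1070/503 ≈ 2.1272.
n = log₂(2.1272) ≈ 1.089 half-lives, so t½ = 95.1/1.089 ≈ 87.329 days.
From t = 166 to t = 498: 503 × (1/2)^((498−166)/87.329) ≈ 36.07 μCi.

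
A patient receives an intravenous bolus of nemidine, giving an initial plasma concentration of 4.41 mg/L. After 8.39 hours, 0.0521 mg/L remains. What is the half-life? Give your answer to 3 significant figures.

A/A₀ = 0.0521/4.41 ≈ 0.011814.
n = log₂(84.645) ≈ 6.4034 half-lives elapsed in 8.39 hours.
t½ = 8.39/6.4034 ≈ 1.3103 hours.

1.31 hours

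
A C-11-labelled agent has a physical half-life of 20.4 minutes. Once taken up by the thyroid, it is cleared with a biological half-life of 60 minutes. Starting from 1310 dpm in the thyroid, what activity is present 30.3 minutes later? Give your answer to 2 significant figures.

330 dpm

1/t_eff = 1/t_phys + 1/t_biol = 1/20.4 + 1/60 = 0.065686 per minute.
t_eff = 20.4 × 60 / (20.4 + 60) ≈ 15.224 minutes.
Remaining = 1310 × (1/2)^(30.3/15.224) = 1310 × (1/2)^1.9903 ≈ 329.71 dpm.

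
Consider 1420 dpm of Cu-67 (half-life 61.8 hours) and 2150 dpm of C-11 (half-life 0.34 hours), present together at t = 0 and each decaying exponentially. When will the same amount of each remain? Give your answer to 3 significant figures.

Set 1420·(1/2)^(t/61.8) = 2150·(1/2)^(t/0.34).
Taking log₂: log₂(1420/2150) = t·(1/61.8 − 1/0.34).
log₂(0.66047) = -0.59845; 1/61.8 − 1/0.34 = -2.925.
t = -0.59845 / -2.925 ≈ 0.2046 hours.

0.205 hours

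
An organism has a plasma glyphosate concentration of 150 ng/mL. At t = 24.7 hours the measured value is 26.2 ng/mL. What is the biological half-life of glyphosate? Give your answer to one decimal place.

A/A₀ = 26.2/150 ≈ 0.17467.
n = log₂(5.7252) ≈ 2.5173 half-lives elapsed in 24.7 hours.
t½ = 24.7/2.5173 ≈ 9.812 hours.

9.8 hours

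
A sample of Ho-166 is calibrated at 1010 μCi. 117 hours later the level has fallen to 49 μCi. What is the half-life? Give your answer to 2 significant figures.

27 hours

A/A₀ = 49/1010 ≈ 0.048515.
n = log₂(20.612) ≈ 4.3654 half-lives elapsed in 117 hours.
t½ = 117/4.3654 ≈ 26.801 hours.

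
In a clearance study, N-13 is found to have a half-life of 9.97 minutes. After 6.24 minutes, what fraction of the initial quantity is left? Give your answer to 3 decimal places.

n = 6.24/9.97 ≈ 0.62588 half-lives.
Fraction remaining = (1/2)^0.62588 ≈ 0.64803.

0.648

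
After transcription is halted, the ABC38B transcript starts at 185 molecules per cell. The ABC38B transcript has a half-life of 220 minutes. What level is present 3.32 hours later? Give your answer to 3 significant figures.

Convert the elapsed time: 3.32 hours = 199.2 minutes.
Number of half-lives: n = 199.2/220 ≈ 0.90545.
Remaining = 185 × (1/2)^0.90545 = 185 × 0.53386 ≈ 98.765 molecules per cell.

98.8 molecules per cell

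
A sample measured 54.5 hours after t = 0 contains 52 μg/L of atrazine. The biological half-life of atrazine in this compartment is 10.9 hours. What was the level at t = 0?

Number of half-lives elapsed: n = 54.5/10.9 ≈ 5.
A₀ = A × 2^n = 52 × 2^5 = 52 × 32 ≈ 1664 μg/L.

1664 μg/L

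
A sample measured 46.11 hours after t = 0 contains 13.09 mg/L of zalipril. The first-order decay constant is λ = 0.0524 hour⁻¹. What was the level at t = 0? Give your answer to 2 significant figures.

t½ = ln 2 / λ = 0.69315 / 0.0524 ≈ 13.228 hours.
Number of half-lives elapsed: n = 46.11/13.228 ≈ 3.4858.
A₀ = A × 2^n = 13.09 × 2^3.4858 = 13.09 × 11.203 ≈ 146.64 mg/L.

150 mg/L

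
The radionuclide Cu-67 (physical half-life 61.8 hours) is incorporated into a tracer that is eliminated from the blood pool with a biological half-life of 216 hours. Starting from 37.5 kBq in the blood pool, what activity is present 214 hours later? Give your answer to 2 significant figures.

1.7 kBq

1/t_eff = 1/t_phys + 1/t_biol = 1/61.8 + 1/216 = 0.020811 per hour.
t_eff = 61.8 × 216 / (61.8 + 216) ≈ 48.052 hours.
Remaining = 37.5 × (1/2)^(214/48.052) = 37.5 × (1/2)^4.4535 ≈ 1.7115 kBq.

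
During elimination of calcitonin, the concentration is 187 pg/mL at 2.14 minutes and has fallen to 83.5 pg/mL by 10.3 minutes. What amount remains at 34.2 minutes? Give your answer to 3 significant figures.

Over Δt = 10.3 − 2.14 = 8.16 minutes, the level fell by a factor of 187/83.5 ≈ 2.2395.
n = log₂(2.2395) ≈ 1.1632 half-lives, so t½ = 8.16/1.1632 ≈ 7.0152 minutes.
From t = 10.3 to t = 34.2: 83.5 × (1/2)^((34.2−10.3)/7.0152) ≈ 7.8724 pg/mL.

7.87 pg/mL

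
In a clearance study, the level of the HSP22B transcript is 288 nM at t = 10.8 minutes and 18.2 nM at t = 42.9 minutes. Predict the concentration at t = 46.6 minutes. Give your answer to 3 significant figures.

13.2 nM

Over Δt = 42.9 − 10.8 = 32.1 minutes, the level fell by a factor of 288/18.2 ≈ 15.824.
n = log₂(15.824) ≈ 3.9841 half-lives, so t½ = 32.1/3.9841 ≈ 8.0571 minutes.
From t = 42.9 to t = 46.6: 18.2 × (1/2)^((46.6−42.9)/8.0571) ≈ 13.238 nM.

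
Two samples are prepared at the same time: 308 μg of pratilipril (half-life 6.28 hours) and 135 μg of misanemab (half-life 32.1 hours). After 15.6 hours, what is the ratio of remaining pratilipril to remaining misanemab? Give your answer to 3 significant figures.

pratilipril: 308 × (1/2)^(15.6/6.28) = 308 × (1/2)^2.4841 ≈ 55.052 μg.
misanemab: 135 × (1/2)^(15.6/32.1) = 135 × (1/2)^0.48598 ≈ 96.392 μg.
Ratio ≈ 55.052 / 96.392 ≈ 0.57112.

0.571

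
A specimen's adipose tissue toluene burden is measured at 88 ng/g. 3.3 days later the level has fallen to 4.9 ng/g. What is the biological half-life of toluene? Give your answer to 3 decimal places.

A/A₀ = 4.9/88 ≈ 0.055682.
n = log₂(17.959) ≈ 4.1666 half-lives elapsed in 3.3 days.
t½ = 3.3/4.1666 ≈ 0.792 days.

0.792 days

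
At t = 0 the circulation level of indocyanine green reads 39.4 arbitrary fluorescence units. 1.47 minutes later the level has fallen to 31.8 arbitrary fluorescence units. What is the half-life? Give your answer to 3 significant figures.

4.75 minutes

A/A₀ = 31.8/39.4 ≈ 0.80711.
n = log₂(1.239) ≈ 0.30917 half-lives elapsed in 1.47 minutes.
t½ = 1.47/0.30917 ≈ 4.7547 minutes.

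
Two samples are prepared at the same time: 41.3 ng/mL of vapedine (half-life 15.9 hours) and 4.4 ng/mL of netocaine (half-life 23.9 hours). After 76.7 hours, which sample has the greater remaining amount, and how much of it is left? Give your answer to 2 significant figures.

vapedine, 1.5 ng/mL

vapedine: 41.3 × (1/2)^4.8239 ≈ 1.4582 ng/mL.
netocaine: 4.4 × (1/2)^3.2092 ≈ 0.47576 ng/mL.
Vapedine has more remaining, at ≈ 1.4582 ng/mL.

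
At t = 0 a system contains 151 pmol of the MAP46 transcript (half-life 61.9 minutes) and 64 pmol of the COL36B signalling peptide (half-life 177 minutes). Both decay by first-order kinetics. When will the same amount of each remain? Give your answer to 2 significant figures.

Set 151·(1/2)^(t/61.9) = 64·(1/2)^(t/177).
Taking log₂: log₂(151/64) = t·(1/61.9 − 1/177).
log₂(2.3594) = 1.2384; 1/61.9 − 1/177 = 0.010505.
t = 1.2384 / 0.010505 ≈ 117.88 minutes.

120 minutes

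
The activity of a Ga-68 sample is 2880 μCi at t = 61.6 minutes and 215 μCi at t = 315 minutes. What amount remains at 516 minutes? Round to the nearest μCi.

Over Δt = 315 − 61.6 = 253.4 minutes, the level fell by a factor of 2880/215 ≈ 13.395.
n = log₂(13.395) ≈ 3.7437 half-lives, so t½ = 253.4/3.7437 ≈ 67.688 minutes.
From t = 315 to t = 516: 215 × (1/2)^((516−315)/67.688) ≈ 27.449 μCi.

27 μCi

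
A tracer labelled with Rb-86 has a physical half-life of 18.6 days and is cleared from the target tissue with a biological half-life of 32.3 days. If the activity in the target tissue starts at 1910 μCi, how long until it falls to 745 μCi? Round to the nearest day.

1/t_eff = 1/t_phys + 1/t_biol = 1/18.6 + 1/32.3 = 0.084723 per day.
t_eff = 18.6 × 32.3 / (18.6 + 32.3) ≈ 11.803 days.
n = log₂(1910/745) ≈ 1.3583; t = 1.3583 × 11.803 ≈ 16.032 days.

16 days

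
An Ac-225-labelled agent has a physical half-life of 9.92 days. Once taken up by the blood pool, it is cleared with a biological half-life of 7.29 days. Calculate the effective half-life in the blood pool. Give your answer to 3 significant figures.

1/t_eff = 1/t_phys + 1/t_biol = 1/9.92 + 1/7.29 = 0.23798 per day.
t_eff = 9.92 × 7.29 / (9.92 + 7.29) ≈ 4.202 days.

4.20 days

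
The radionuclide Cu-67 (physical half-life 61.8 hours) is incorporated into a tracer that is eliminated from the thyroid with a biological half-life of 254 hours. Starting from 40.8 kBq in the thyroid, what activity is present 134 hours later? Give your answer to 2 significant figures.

6.3 kBq

1/t_eff = 1/t_phys + 1/t_biol = 1/61.8 + 1/254 = 0.020118 per hour.
t_eff = 61.8 × 254 / (61.8 + 254) ≈ 49.706 hours.
Remaining = 40.8 × (1/2)^(134/49.706) = 40.8 × (1/2)^2.6958 ≈ 6.297 kBq.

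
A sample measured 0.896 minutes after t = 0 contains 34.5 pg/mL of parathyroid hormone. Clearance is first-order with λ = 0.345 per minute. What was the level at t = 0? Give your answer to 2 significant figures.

47 pg/mL

t½ = ln 2 / λ = 0.69315 / 0.345 ≈ 2.0091 minutes.
Number of half-lives elapsed: n = 0.896/2.0091 ≈ 0.44597.
A₀ = A × 2^n = 34.5 × 2^0.44597 = 34.5 × 1.3622 ≈ 46.997 pg/mL.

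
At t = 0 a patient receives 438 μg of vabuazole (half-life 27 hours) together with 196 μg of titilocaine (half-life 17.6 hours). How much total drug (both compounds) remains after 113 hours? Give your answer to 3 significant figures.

vabuazole: 438 × (1/2)^(113/27) = 438 × (1/2)^4.1852 ≈ 24.077 μg.
titilocaine: 196 × (1/2)^(113/17.6) = 196 × (1/2)^6.4205 ≈ 2.2883 μg.
Total = 24.077 + 2.2883 ≈ 26.366 μg.

26.4 μg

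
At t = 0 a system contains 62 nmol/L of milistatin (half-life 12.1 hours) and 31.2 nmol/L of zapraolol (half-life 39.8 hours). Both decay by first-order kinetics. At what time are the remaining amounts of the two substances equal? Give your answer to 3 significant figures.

17.2 hours

Set 62·(1/2)^(t/12.1) = 31.2·(1/2)^(t/39.8).
Taking log₂: log₂(62/31.2) = t·(1/12.1 − 1/39.8).
log₂(1.9872) = 0.99072; 1/12.1 − 1/39.8 = 0.057519.
t = 0.99072 / 0.057519 ≈ 17.224 hours.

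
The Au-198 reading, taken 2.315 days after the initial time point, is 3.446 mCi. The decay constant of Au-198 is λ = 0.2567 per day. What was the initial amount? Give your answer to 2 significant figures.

t½ = ln 2 / λ = 0.69315 / 0.2567 ≈ 2.7002 days.
Number of half-lives elapsed: n = 2.315/2.7002 ≈ 0.85734.
A₀ = A × 2^n = 3.446 × 2^0.85734 = 3.446 × 1.8117 ≈ 6.2431 mCi.

6.2 mCi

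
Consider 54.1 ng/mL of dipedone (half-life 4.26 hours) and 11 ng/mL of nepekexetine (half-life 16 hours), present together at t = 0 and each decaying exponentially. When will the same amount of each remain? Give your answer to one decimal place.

Set 54.1·(1/2)^(t/4.26) = 11·(1/2)^(t/16).
Taking log₂: log₂(54.1/11) = t·(1/4.26 − 1/16).
log₂(4.9182) = 2.2981; 1/4.26 − 1/16 = 0.17224.
t = 2.2981 / 0.17224 ≈ 13.342 hours.

13.3 hours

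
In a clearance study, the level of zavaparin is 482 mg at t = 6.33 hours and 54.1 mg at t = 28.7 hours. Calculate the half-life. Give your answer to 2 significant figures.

7.1 hours

Over Δt = 28.7 − 6.33 = 22.37 hours, the level fell by a factor of 482/54.1 ≈ 8.9094.
n = log₂(8.9094) ≈ 3.1553 half-lives, so t½ = 22.37/3.1553 ≈ 7.0896 hours.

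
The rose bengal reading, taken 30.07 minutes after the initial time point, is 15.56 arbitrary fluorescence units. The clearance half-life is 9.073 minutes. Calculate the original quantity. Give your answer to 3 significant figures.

Number of half-lives elapsed: n = 30.07/9.073 ≈ 3.3142.
A₀ = A × 2^n = 15.56 × 2^3.3142 = 15.56 × 9.9468 ≈ 154.77 arbitrary fluorescence units.

155 arbitrary fluorescence units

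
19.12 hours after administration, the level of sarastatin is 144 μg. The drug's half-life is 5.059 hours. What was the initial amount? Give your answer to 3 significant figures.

1980 μg

Number of half-lives elapsed: n = 19.12/5.059 ≈ 3.7794.
A₀ = A × 2^n = 144 × 2^3.7794 = 144 × 13.731 ≈ 1977.3 μg.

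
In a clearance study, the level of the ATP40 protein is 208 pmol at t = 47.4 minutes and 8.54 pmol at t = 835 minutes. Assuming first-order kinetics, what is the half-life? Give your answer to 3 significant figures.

Over Δt = 835 − 47.4 = 787.6 minutes, the level fell by a factor of 208/8.54 ≈ 24.356.
n = log₂(24.356) ≈ 4.6062 half-lives, so t½ = 787.6/4.6062 ≈ 170.99 minutes.

171 minutes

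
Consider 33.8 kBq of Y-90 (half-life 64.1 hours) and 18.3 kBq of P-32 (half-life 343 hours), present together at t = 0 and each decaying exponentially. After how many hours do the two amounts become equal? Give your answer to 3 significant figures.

69.8 hours

Set 33.8·(1/2)^(t/64.1) = 18.3·(1/2)^(t/343).
Taking log₂: log₂(33.8/18.3) = t·(1/64.1 − 1/343).
log₂(1.847) = 0.88518; 1/64.1 − 1/343 = 0.012685.
t = 0.88518 / 0.012685 ≈ 69.781 hours.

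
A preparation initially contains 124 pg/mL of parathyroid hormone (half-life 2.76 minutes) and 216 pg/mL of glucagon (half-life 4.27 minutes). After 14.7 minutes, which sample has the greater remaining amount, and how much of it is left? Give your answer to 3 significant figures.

parathyroid hormone: 124 × (1/2)^5.3261 ≈ 3.0911 pg/mL.
glucagon: 216 × (1/2)^3.4426 ≈ 19.866 pg/mL.
Glucagon has more remaining, at ≈ 19.866 pg/mL.

glucagon, 19.9 pg/mL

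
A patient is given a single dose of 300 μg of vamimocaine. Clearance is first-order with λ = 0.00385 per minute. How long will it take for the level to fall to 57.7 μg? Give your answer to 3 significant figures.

t½ = ln 2 / λ = 0.69315 / 0.00385 ≈ 180.04 minutes.
Fraction remaining = 57.7/300 ≈ 0.19233.
n = log₂(300/57.7) = ln(5.1993)/ln 2 ≈ 2.3783 half-lives.
t = n × t½ = 2.3783 × 180.04 ≈ 428.19 minutes.

428 minutes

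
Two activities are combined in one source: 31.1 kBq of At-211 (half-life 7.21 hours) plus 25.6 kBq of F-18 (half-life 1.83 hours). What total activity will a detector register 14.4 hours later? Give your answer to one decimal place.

7.9 kBq

At-211: 31.1 × (1/2)^(14.4/7.21) = 31.1 × (1/2)^1.9972 ≈ 7.79 kBq.
F-18: 25.6 × (1/2)^(14.4/1.83) = 25.6 × (1/2)^7.8689 ≈ 0.10952 kBq.
Total = 7.79 + 0.10952 ≈ 7.8995 kBq.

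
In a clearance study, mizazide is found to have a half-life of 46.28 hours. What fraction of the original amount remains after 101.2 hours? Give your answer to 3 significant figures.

0.220

n = 101.2/46.28 ≈ 2.1867 half-lives.
Fraction remaining = (1/2)^2.1867 ≈ 0.21965.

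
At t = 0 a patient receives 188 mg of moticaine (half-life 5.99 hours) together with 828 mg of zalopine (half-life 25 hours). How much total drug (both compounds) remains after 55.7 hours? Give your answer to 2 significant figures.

moticaine: 188 × (1/2)^(55.7/5.99) = 188 × (1/2)^9.2988 ≈ 0.29849 mg.
zalopine: 828 × (1/2)^(55.7/25) = 828 × (1/2)^2.228 ≈ 176.74 mg.
Total = 0.29849 + 176.74 ≈ 177.04 mg.

180 mg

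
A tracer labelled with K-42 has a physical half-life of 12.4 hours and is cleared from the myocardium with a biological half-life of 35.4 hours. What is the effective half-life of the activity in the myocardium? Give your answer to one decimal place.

1/t_eff = 1/t_phys + 1/t_biol = 1/12.4 + 1/35.4 = 0.10889 per hour.
t_eff = 12.4 × 35.4 / (12.4 + 35.4) ≈ 9.1833 hours.

9.2 hours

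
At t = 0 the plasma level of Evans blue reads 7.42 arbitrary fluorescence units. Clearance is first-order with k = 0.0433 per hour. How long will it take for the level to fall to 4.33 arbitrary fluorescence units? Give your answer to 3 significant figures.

12.4 hours

t½ = ln 2 / k = 0.69315 / 0.0433 ≈ 16.008 hours.
Fraction remaining = 4.33/7.42 ≈ 0.58356.
n = log₂(7.42/4.33) = ln(1.7136)/ln 2 ≈ 0.77705 half-lives.
t = n × t½ = 0.77705 × 16.008 ≈ 12.439 hours.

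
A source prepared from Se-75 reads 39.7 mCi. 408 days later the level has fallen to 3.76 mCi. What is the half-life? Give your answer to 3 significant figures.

120 days

A/A₀ = 3.76/39.7 ≈ 0.09471.
n = log₂(10.559) ≈ 3.4003 half-lives elapsed in 408 days.
t½ = 408/3.4003 ≈ 119.99 days.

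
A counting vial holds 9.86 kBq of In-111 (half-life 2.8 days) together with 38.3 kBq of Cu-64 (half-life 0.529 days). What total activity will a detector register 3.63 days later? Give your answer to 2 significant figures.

In-111: 9.86 × (1/2)^(3.63/2.8) = 9.86 × (1/2)^1.2964 ≈ 4.0143 kBq.
Cu-64: 38.3 × (1/2)^(3.63/0.529) = 38.3 × (1/2)^6.862 ≈ 0.32925 kBq.
Total = 4.0143 + 0.32925 ≈ 4.3436 kBq.

4.3 kBq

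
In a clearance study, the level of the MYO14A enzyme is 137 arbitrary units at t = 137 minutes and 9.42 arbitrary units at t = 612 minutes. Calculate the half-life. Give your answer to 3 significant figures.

123 minutes

Over Δt = 612 − 137 = 475 minutes, the level fell by a factor of 137/9.42 ≈ 14.544.
n = log₂(14.544) ≈ 3.8623 half-lives, so t½ = 475/3.8623 ≈ 122.98 minutes.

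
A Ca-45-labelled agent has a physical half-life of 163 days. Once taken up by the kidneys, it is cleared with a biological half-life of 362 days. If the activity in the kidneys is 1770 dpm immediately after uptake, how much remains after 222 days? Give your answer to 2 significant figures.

1/t_eff = 1/t_phys + 1/t_biol = 1/163 + 1/362 = 0.0088974 per day.
t_eff = 163 × 362 / (163 + 362) ≈ 112.39 days.
Remaining = 1770 × (1/2)^(222/112.39) = 1770 × (1/2)^1.9752 ≈ 450.17 dpm.

450 dpm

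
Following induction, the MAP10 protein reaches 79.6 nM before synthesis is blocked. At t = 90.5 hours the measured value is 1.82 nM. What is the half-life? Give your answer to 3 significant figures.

16.6 hours

A/A₀ = 1.82/79.6 ≈ 0.022864.
n = log₂(43.736) ≈ 5.4508 half-lives elapsed in 90.5 hours.
t½ = 90.5/5.4508 ≈ 16.603 hours.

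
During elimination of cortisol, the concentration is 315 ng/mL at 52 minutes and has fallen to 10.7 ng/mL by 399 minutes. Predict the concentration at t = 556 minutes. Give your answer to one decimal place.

Over Δt = 399 − 52 = 347 minutes, the level fell by a factor of 315/10.7 ≈ 29.439.
n = log₂(29.439) ≈ 4.8797 half-lives, so t½ = 347/4.8797 ≈ 71.111 minutes.
From t = 399 to t = 556: 10.7 × (1/2)^((556−399)/71.111) ≈ 2.3162 ng/mL.

2.3 ng/mL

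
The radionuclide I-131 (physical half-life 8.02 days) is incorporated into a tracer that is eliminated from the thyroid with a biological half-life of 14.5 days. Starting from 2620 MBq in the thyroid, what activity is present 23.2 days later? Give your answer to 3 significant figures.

116 MBq

1/t_eff = 1/t_phys + 1/t_biol = 1/8.02 + 1/14.5 = 0.19365 per day.
t_eff = 8.02 × 14.5 / (8.02 + 14.5) ≈ 5.1639 days.
Remaining = 2620 × (1/2)^(23.2/5.1639) = 2620 × (1/2)^4.4928 ≈ 116.37 MBq.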